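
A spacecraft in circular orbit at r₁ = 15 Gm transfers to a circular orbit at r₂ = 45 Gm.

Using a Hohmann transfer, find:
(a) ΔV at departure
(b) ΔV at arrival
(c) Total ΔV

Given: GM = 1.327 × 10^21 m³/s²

Convert to SI: r₁ = 15 Gm = 1.5e+10 m; r₂ = 45 Gm = 4.5e+10 m.
Transfer semi-major axis: a_t = (r₁ + r₂)/2 = (1.5e+10 + 4.5e+10)/2 = 3e+10 m.
Circular speeds: v₁ = √(GM/r₁) = 297433 m/s, v₂ = √(GM/r₂) = 171723 m/s.
Transfer speeds (vis-viva v² = GM(2/r − 1/a_t)): v₁ᵗ = 364280 m/s, v₂ᵗ = 121427 m/s.
(a) ΔV₁ = |v₁ᵗ − v₁| ≈ 6.685e+04 m/s = 66.85 km/s.
(b) ΔV₂ = |v₂ − v₂ᵗ| ≈ 5.03e+04 m/s = 50.3 km/s.
(c) ΔV_total = ΔV₁ + ΔV₂ ≈ 1.171e+05 m/s = 117.1 km/s.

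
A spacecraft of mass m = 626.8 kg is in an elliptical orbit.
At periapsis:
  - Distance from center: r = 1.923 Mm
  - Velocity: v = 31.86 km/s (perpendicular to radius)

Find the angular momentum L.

Convert to SI: r = 1.923 Mm = 1.923e+06 m; v = 31.86 km/s = 31860 m/s.
Since v is perpendicular to r, L = m · v · r.
L = 626.8 · 31860 · 1.923e+06 kg·m²/s ≈ 3.84e+13 kg·m²/s.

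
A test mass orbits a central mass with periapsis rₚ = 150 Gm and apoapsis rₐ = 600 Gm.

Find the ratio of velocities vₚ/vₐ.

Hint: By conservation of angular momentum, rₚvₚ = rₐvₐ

Convert to SI: rₚ = 150 Gm = 1.5e+11 m; rₐ = 600 Gm = 6e+11 m.
Conservation of angular momentum gives rₚvₚ = rₐvₐ, so vₚ/vₐ = rₐ/rₚ.
vₚ/vₐ = 6e+11 / 1.5e+11 ≈ 4.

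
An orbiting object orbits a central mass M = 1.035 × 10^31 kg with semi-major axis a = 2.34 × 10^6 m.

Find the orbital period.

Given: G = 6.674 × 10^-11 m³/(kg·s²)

GM = G · M = 6.674e-11 · 1.035e+31 = 6.90759e+20 m³/s².
Kepler's third law: T = 2π √(a³ / GM).
Substituting a = 2.34e+06 m and GM = 6.90759e+20 m³/s²:
T = 2π √((2.34e+06)³ / 6.90759e+20) s
T ≈ 0.8557 s = 0.8557 seconds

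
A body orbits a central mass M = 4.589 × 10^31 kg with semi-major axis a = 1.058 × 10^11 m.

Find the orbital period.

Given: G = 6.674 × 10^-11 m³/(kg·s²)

GM = G · M = 6.674e-11 · 4.589e+31 = 3.0627e+21 m³/s².
Kepler's third law: T = 2π √(a³ / GM).
Substituting a = 1.058e+11 m and GM = 3.0627e+21 m³/s²:
T = 2π √((1.058e+11)³ / 3.0627e+21) s
T ≈ 3.907e+06 s = 45.22 days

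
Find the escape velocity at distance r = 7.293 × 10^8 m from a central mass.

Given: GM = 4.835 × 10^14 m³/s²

Escape velocity comes from setting total energy to zero: ½v² − GM/r = 0 ⇒ v_esc = √(2GM / r).
v_esc = √(2 · 4.835e+14 / 7.293e+08) m/s ≈ 1151 m/s = 1.151 km/s.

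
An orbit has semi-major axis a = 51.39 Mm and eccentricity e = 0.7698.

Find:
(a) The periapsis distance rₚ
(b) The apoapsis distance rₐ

Convert to SI: a = 51.39 Mm = 5.139e+07 m.
(a) rₚ = a(1 − e) = 5.139e+07 · (1 − 0.7698) = 5.139e+07 · 0.2302 ≈ 1.183e+07 m = 11.83 Mm.
(b) rₐ = a(1 + e) = 5.139e+07 · (1 + 0.7698) = 5.139e+07 · 1.7698 ≈ 9.095e+07 m = 90.95 Mm.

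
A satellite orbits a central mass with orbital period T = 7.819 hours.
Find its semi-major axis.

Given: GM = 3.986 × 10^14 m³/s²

Convert to SI: T = 7.819 hours = 28148.4 s.
Invert Kepler's third law: a = (GM · T² / (4π²))^(1/3).
Substituting T = 28148.4 s and GM = 3.986e+14 m³/s²:
a = (3.986e+14 · (28148.4)² / (4π²))^(1/3) m
a ≈ 2e+07 m = 20 Mm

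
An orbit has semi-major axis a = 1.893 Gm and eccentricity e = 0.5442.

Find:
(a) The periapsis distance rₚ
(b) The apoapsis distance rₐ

Convert to SI: a = 1.893 Gm = 1.893e+09 m.
(a) rₚ = a(1 − e) = 1.893e+09 · (1 − 0.5442) = 1.893e+09 · 0.4558 ≈ 8.628e+08 m = 862.8 Mm.
(b) rₐ = a(1 + e) = 1.893e+09 · (1 + 0.5442) = 1.893e+09 · 1.5442 ≈ 2.923e+09 m = 2.923 Gm.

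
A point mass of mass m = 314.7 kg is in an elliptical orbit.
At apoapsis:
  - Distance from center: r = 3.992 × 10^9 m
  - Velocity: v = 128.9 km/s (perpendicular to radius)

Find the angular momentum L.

Convert to SI: v = 128.9 km/s = 128900 m/s.
Since v is perpendicular to r, L = m · v · r.
L = 314.7 · 128900 · 3.992e+09 kg·m²/s ≈ 1.619e+17 kg·m²/s.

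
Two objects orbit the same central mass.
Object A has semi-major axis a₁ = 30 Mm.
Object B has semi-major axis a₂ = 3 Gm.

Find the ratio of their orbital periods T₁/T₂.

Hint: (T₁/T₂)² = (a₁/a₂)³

Convert to SI: a₁ = 30 Mm = 3e+07 m; a₂ = 3 Gm = 3e+09 m.
From Kepler's third law, (T₁/T₂)² = (a₁/a₂)³, so T₁/T₂ = (a₁/a₂)^(3/2).
a₁/a₂ = 3e+07 / 3e+09 = 0.01.
T₁/T₂ = (0.01)^(3/2) ≈ 0.001.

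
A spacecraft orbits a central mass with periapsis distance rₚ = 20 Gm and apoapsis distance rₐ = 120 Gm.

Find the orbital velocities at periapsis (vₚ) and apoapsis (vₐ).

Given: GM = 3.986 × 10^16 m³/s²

Convert to SI: rₚ = 20 Gm = 2e+10 m; rₐ = 120 Gm = 1.2e+11 m.
Use the vis-viva equation v² = GM(2/r − 1/a) with a = (rₚ + rₐ)/2 = (2e+10 + 1.2e+11)/2 = 7e+10 m.
vₚ = √(GM · (2/rₚ − 1/a)) = √(3.986e+16 · (2/2e+10 − 1/7e+10)) m/s ≈ 1848 m/s = 1.848 km/s.
vₐ = √(GM · (2/rₐ − 1/a)) = √(3.986e+16 · (2/1.2e+11 − 1/7e+10)) m/s ≈ 308.1 m/s = 308.1 m/s.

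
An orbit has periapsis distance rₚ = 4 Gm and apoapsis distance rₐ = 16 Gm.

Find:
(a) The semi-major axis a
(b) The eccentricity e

Convert to SI: rₚ = 4 Gm = 4e+09 m; rₐ = 16 Gm = 1.6e+10 m.
(a) a = (rₚ + rₐ) / 2 = (4e+09 + 1.6e+10) / 2 ≈ 1e+10 m = 10 Gm.
(b) e = (rₐ − rₚ) / (rₐ + rₚ) = (1.6e+10 − 4e+09) / (1.6e+10 + 4e+09) ≈ 0.6.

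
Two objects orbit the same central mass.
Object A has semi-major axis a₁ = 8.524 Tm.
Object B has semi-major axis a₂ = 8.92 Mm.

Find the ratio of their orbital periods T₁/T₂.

Convert to SI: a₁ = 8.524 Tm = 8.524e+12 m; a₂ = 8.92 Mm = 8.92e+06 m.
From Kepler's third law, (T₁/T₂)² = (a₁/a₂)³, so T₁/T₂ = (a₁/a₂)^(3/2).
a₁/a₂ = 8.524e+12 / 8.92e+06 = 955605.
T₁/T₂ = (955605)^(3/2) ≈ 9.342e+08.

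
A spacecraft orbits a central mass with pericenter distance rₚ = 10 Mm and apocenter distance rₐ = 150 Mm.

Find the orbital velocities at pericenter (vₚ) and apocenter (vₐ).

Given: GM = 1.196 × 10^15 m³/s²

Convert to SI: rₚ = 10 Mm = 1e+07 m; rₐ = 150 Mm = 1.5e+08 m.
Use the vis-viva equation v² = GM(2/r − 1/a) with a = (rₚ + rₐ)/2 = (1e+07 + 1.5e+08)/2 = 8e+07 m.
vₚ = √(GM · (2/rₚ − 1/a)) = √(1.196e+15 · (2/1e+07 − 1/8e+07)) m/s ≈ 1.497e+04 m/s = 14.97 km/s.
vₐ = √(GM · (2/rₐ − 1/a)) = √(1.196e+15 · (2/1.5e+08 − 1/8e+07)) m/s ≈ 998.3 m/s = 998.3 m/s.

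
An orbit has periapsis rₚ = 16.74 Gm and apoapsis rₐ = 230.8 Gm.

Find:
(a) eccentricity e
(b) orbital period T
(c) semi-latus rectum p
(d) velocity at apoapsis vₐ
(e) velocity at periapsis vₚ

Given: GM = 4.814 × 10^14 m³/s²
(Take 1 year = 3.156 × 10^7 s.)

Convert to SI: rₚ = 16.74 Gm = 1.674e+10 m; rₐ = 230.8 Gm = 2.308e+11 m.
(a) e = (rₐ − rₚ)/(rₐ + rₚ) = (2.308e+11 − 1.674e+10)/(2.308e+11 + 1.674e+10) ≈ 0.8647
(b) With a = (rₚ + rₐ)/2 = 1.2377e+11 m, T = 2π √(a³/GM) = 2π √((1.2377e+11)³/4.814e+14) s ≈ 1.247e+10 s
(c) From a = (rₚ + rₐ)/2 = 1.2377e+11 m and e = (rₐ − rₚ)/(rₐ + rₚ) = 0.864749, p = a(1 − e²) = 1.2377e+11 · (1 − (0.864749)²) ≈ 3.122e+10 m
(d) With a = (rₚ + rₐ)/2 = 1.2377e+11 m, vₐ = √(GM (2/rₐ − 1/a)) = √(4.814e+14 · (2/2.308e+11 − 1/1.2377e+11)) m/s ≈ 16.8 m/s
(e) With a = (rₚ + rₐ)/2 = 1.2377e+11 m, vₚ = √(GM (2/rₚ − 1/a)) = √(4.814e+14 · (2/1.674e+10 − 1/1.2377e+11)) m/s ≈ 231.6 m/s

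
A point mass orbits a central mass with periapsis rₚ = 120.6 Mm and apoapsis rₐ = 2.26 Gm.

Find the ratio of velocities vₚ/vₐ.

Convert to SI: rₚ = 120.6 Mm = 1.206e+08 m; rₐ = 2.26 Gm = 2.26e+09 m.
Conservation of angular momentum gives rₚvₚ = rₐvₐ, so vₚ/vₐ = rₐ/rₚ.
vₚ/vₐ = 2.26e+09 / 1.206e+08 ≈ 18.74.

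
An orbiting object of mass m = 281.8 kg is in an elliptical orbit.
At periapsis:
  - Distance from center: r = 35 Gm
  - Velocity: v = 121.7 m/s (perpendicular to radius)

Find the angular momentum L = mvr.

Convert to SI: r = 35 Gm = 3.5e+10 m.
Since v is perpendicular to r, L = m · v · r.
L = 281.8 · 121.7 · 3.5e+10 kg·m²/s ≈ 1.2e+15 kg·m²/s.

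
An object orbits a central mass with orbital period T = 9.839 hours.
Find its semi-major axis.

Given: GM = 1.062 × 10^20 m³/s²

Convert to SI: T = 9.839 hours = 35420.4 s.
Invert Kepler's third law: a = (GM · T² / (4π²))^(1/3).
Substituting T = 35420.4 s and GM = 1.062e+20 m³/s²:
a = (1.062e+20 · (35420.4)² / (4π²))^(1/3) m
a ≈ 1.5e+09 m = 1.5 Gm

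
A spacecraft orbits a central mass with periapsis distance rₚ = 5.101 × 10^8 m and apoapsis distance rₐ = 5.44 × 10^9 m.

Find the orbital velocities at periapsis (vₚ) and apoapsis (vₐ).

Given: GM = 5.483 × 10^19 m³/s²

Use the vis-viva equation v² = GM(2/r − 1/a) with a = (rₚ + rₐ)/2 = (5.101e+08 + 5.44e+09)/2 = 2.97505e+09 m.
vₚ = √(GM · (2/rₚ − 1/a)) = √(5.483e+19 · (2/5.101e+08 − 1/2.97505e+09)) m/s ≈ 4.433e+05 m/s = 443.3 km/s.
vₐ = √(GM · (2/rₐ − 1/a)) = √(5.483e+19 · (2/5.44e+09 − 1/2.97505e+09)) m/s ≈ 4.157e+04 m/s = 41.57 km/s.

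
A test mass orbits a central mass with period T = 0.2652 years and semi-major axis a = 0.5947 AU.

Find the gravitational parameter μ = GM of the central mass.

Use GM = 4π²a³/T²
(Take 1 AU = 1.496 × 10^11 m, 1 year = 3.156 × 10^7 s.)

Convert to SI: T = 0.2652 years = 8.36971e+06 s; a = 0.5947 AU = 8.89671e+10 m.
GM = 4π² · a³ / T².
GM = 4π² · (8.89671e+10)³ / (8.36971e+06)² m³/s² ≈ 3.969e+20 m³/s² = 3.969 × 10^20 m³/s².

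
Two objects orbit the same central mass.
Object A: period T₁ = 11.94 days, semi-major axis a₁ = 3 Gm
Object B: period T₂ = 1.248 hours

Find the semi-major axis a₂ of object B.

Convert to SI: T₁ = 11.94 days = 1.03162e+06 s; a₁ = 3 Gm = 3e+09 m; T₂ = 1.248 hours = 4492.8 s.
Kepler's third law: (T₁/T₂)² = (a₁/a₂)³ ⇒ a₂ = a₁ · (T₂/T₁)^(2/3).
T₂/T₁ = 4492.8 / 1.03162e+06 = 0.00435511.
a₂ = 3e+09 · (0.00435511)^(2/3) m ≈ 8.001e+07 m = 80.01 Mm.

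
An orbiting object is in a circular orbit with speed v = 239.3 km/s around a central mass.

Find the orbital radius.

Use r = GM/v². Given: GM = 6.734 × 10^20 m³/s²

Convert to SI: v = 239.3 km/s = 239300 m/s.
For a circular orbit, v² = GM / r, so r = GM / v².
r = 6.734e+20 / (239300)² m ≈ 1.176e+10 m = 11.76 Gm.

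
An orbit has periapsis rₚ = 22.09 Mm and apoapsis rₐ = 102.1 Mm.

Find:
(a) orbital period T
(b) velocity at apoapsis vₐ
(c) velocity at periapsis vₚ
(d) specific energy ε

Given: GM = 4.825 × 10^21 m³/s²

Convert to SI: rₚ = 22.09 Mm = 2.209e+07 m; rₐ = 102.1 Mm = 1.021e+08 m.
(a) With a = (rₚ + rₐ)/2 = 6.2095e+07 m, T = 2π √(a³/GM) = 2π √((6.2095e+07)³/4.825e+21) s ≈ 44.26 s
(b) With a = (rₚ + rₐ)/2 = 6.2095e+07 m, vₐ = √(GM (2/rₐ − 1/a)) = √(4.825e+21 · (2/1.021e+08 − 1/6.2095e+07)) m/s ≈ 4.1e+06 m/s
(c) With a = (rₚ + rₐ)/2 = 6.2095e+07 m, vₚ = √(GM (2/rₚ − 1/a)) = √(4.825e+21 · (2/2.209e+07 − 1/6.2095e+07)) m/s ≈ 1.895e+07 m/s
(d) With a = (rₚ + rₐ)/2 = 6.2095e+07 m, ε = −GM/(2a) = −4.825e+21/(2 · 6.2095e+07) J/kg ≈ -3.885e+13 J/kg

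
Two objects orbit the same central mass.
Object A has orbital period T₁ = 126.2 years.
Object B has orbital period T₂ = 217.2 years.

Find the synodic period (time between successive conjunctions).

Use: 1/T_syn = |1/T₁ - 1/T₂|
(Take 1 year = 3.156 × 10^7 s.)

Convert to SI: T₁ = 126.2 years = 3.98287e+09 s; T₂ = 217.2 years = 6.85483e+09 s.
T_syn = |T₁ · T₂ / (T₁ − T₂)|.
T_syn = |3.98287e+09 · 6.85483e+09 / (3.98287e+09 − 6.85483e+09)| s ≈ 9.506e+09 s = 301.2 years.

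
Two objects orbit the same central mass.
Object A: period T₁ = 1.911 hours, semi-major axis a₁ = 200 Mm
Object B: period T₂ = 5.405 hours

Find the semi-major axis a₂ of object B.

Convert to SI: T₁ = 1.911 hours = 6879.6 s; a₁ = 200 Mm = 2e+08 m; T₂ = 5.405 hours = 19458 s.
Kepler's third law: (T₁/T₂)² = (a₁/a₂)³ ⇒ a₂ = a₁ · (T₂/T₁)^(2/3).
T₂/T₁ = 19458 / 6879.6 = 2.82836.
a₂ = 2e+08 · (2.82836)^(2/3) m ≈ 4e+08 m = 400 Mm.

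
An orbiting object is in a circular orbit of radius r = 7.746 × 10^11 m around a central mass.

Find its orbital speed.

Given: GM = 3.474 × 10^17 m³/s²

For a circular orbit, gravity supplies the centripetal force, so v = √(GM / r).
v = √(3.474e+17 / 7.746e+11) m/s ≈ 669.7 m/s = 669.7 m/s.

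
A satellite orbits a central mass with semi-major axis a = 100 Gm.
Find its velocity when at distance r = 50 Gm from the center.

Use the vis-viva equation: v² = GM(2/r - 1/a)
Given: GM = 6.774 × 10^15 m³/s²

Convert to SI: a = 100 Gm = 1e+11 m; r = 50 Gm = 5e+10 m.
Vis-viva: v = √(GM · (2/r − 1/a)).
2/r − 1/a = 2/5e+10 − 1/1e+11 = 3e-11 m⁻¹.
v = √(6.774e+15 · 3e-11) m/s ≈ 450.8 m/s = 450.8 m/s.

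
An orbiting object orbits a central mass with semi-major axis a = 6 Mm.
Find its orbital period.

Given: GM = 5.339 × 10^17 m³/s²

Convert to SI: a = 6 Mm = 6e+06 m.
Kepler's third law: T = 2π √(a³ / GM).
Substituting a = 6e+06 m and GM = 5.339e+17 m³/s²:
T = 2π √((6e+06)³ / 5.339e+17) s
T ≈ 126.4 s = 2.106 minutes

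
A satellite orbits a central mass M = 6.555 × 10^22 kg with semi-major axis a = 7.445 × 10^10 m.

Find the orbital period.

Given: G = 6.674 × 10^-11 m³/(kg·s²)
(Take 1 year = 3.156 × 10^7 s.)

GM = G · M = 6.674e-11 · 6.555e+22 = 4.37481e+12 m³/s².
Kepler's third law: T = 2π √(a³ / GM).
Substituting a = 7.445e+10 m and GM = 4.37481e+12 m³/s²:
T = 2π √((7.445e+10)³ / 4.37481e+12) s
T ≈ 6.102e+10 s = 1934 years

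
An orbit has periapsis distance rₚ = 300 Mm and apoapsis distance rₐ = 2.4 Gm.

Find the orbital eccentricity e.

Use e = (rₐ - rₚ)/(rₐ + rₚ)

Convert to SI: rₚ = 300 Mm = 3e+08 m; rₐ = 2.4 Gm = 2.4e+09 m.
e = (rₐ − rₚ) / (rₐ + rₚ).
e = (2.4e+09 − 3e+08) / (2.4e+09 + 3e+08) = 2.1e+09 / 2.7e+09 ≈ 0.7778.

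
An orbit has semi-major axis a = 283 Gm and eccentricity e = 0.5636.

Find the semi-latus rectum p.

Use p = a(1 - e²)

Convert to SI: a = 283 Gm = 2.83e+11 m.
p = a (1 − e²).
p = 2.83e+11 · (1 − (0.5636)²) = 2.83e+11 · 0.682355 ≈ 1.931e+11 m = 193.1 Gm.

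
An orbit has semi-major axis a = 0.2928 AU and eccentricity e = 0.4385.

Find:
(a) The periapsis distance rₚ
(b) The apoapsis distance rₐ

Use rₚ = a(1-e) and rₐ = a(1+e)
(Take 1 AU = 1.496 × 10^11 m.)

Convert to SI: a = 0.2928 AU = 4.38029e+10 m.
(a) rₚ = a(1 − e) = 4.38029e+10 · (1 − 0.4385) = 4.38029e+10 · 0.5615 ≈ 2.46e+10 m = 0.1644 AU.
(b) rₐ = a(1 + e) = 4.38029e+10 · (1 + 0.4385) = 4.38029e+10 · 1.4385 ≈ 6.301e+10 m = 0.4212 AU.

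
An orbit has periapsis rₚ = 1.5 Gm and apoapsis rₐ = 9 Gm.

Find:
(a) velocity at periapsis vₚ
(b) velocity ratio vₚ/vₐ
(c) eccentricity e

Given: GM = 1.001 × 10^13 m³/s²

Convert to SI: rₚ = 1.5 Gm = 1.5e+09 m; rₐ = 9 Gm = 9e+09 m.
(a) With a = (rₚ + rₐ)/2 = 5.25e+09 m, vₚ = √(GM (2/rₚ − 1/a)) = √(1.001e+13 · (2/1.5e+09 − 1/5.25e+09)) m/s ≈ 107 m/s
(b) Conservation of angular momentum (rₚvₚ = rₐvₐ) gives vₚ/vₐ = rₐ/rₚ = 9e+09/1.5e+09 ≈ 6
(c) e = (rₐ − rₚ)/(rₐ + rₚ) = (9e+09 − 1.5e+09)/(9e+09 + 1.5e+09) ≈ 0.7143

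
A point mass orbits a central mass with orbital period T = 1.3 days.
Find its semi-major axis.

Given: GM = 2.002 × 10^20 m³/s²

Convert to SI: T = 1.3 days = 112320 s.
Invert Kepler's third law: a = (GM · T² / (4π²))^(1/3).
Substituting T = 112320 s and GM = 2.002e+20 m³/s²:
a = (2.002e+20 · (112320)² / (4π²))^(1/3) m
a ≈ 4e+09 m = 4 Gm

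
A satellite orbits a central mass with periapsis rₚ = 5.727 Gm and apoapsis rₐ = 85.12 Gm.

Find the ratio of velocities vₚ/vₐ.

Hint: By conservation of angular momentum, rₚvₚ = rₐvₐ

Convert to SI: rₚ = 5.727 Gm = 5.727e+09 m; rₐ = 85.12 Gm = 8.512e+10 m.
Conservation of angular momentum gives rₚvₚ = rₐvₐ, so vₚ/vₐ = rₐ/rₚ.
vₚ/vₐ = 8.512e+10 / 5.727e+09 ≈ 14.86.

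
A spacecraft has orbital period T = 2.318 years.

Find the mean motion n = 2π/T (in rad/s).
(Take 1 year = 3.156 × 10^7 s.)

Convert to SI: T = 2.318 years = 7.31561e+07 s.
n = 2π / T.
n = 2π / 7.31561e+07 s ≈ 8.589e-08 rad/s.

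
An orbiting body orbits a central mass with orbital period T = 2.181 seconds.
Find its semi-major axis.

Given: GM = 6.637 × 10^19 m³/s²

Invert Kepler's third law: a = (GM · T² / (4π²))^(1/3).
Substituting T = 2.181 s and GM = 6.637e+19 m³/s²:
a = (6.637e+19 · (2.181)² / (4π²))^(1/3) m
a ≈ 2e+06 m = 2 Mm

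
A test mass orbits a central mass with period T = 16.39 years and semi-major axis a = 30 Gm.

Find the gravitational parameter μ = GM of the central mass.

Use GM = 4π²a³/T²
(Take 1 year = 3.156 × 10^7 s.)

Convert to SI: T = 16.39 years = 5.17268e+08 s; a = 30 Gm = 3e+10 m.
GM = 4π² · a³ / T².
GM = 4π² · (3e+10)³ / (5.17268e+08)² m³/s² ≈ 3.984e+15 m³/s² = 3.984 × 10^15 m³/s².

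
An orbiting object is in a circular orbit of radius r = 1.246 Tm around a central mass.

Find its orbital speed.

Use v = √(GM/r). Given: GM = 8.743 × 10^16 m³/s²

Convert to SI: r = 1.246 Tm = 1.246e+12 m.
For a circular orbit, gravity supplies the centripetal force, so v = √(GM / r).
v = √(8.743e+16 / 1.246e+12) m/s ≈ 264.9 m/s = 264.9 m/s.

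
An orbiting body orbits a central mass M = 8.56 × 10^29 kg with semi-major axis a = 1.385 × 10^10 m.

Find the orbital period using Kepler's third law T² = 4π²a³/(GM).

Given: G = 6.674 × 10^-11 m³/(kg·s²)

GM = G · M = 6.674e-11 · 8.56e+29 = 5.71294e+19 m³/s².
Kepler's third law: T = 2π √(a³ / GM).
Substituting a = 1.385e+10 m and GM = 5.71294e+19 m³/s²:
T = 2π √((1.385e+10)³ / 5.71294e+19) s
T ≈ 1.355e+06 s = 15.68 days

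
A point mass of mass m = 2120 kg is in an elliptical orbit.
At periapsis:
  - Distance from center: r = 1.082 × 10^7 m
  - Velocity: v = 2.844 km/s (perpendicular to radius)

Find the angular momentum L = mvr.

Convert to SI: v = 2.844 km/s = 2844 m/s.
Since v is perpendicular to r, L = m · v · r.
L = 2120 · 2844 · 1.082e+07 kg·m²/s ≈ 6.524e+13 kg·m²/s.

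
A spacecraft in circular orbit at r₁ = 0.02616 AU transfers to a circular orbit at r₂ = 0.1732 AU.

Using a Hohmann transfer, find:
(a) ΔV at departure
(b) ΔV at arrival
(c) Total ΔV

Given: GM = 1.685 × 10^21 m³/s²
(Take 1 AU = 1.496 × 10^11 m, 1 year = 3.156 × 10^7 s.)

Convert to SI: r₁ = 0.02616 AU = 3.91354e+09 m; r₂ = 0.1732 AU = 2.59107e+10 m.
Transfer semi-major axis: a_t = (r₁ + r₂)/2 = (3.91354e+09 + 2.59107e+10)/2 = 1.49121e+10 m.
Circular speeds: v₁ = √(GM/r₁) = 656168 m/s, v₂ = √(GM/r₂) = 255012 m/s.
Transfer speeds (vis-viva v² = GM(2/r − 1/a_t)): v₁ᵗ = 864938 m/s, v₂ᵗ = 130640 m/s.
(a) ΔV₁ = |v₁ᵗ − v₁| ≈ 2.088e+05 m/s = 44.04 AU/year.
(b) ΔV₂ = |v₂ − v₂ᵗ| ≈ 1.244e+05 m/s = 26.24 AU/year.
(c) ΔV_total = ΔV₁ + ΔV₂ ≈ 3.331e+05 m/s = 70.28 AU/year.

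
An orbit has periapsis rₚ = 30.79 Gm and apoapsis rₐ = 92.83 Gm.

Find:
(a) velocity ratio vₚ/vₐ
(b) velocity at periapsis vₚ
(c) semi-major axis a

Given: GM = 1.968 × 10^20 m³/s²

Convert to SI: rₚ = 30.79 Gm = 3.079e+10 m; rₐ = 92.83 Gm = 9.283e+10 m.
(a) Conservation of angular momentum (rₚvₚ = rₐvₐ) gives vₚ/vₐ = rₐ/rₚ = 9.283e+10/3.079e+10 ≈ 3.015
(b) With a = (rₚ + rₐ)/2 = 6.181e+10 m, vₚ = √(GM (2/rₚ − 1/a)) = √(1.968e+20 · (2/3.079e+10 − 1/6.181e+10)) m/s ≈ 9.798e+04 m/s
(c) a = (rₚ + rₐ)/2 = (3.079e+10 + 9.283e+10)/2 ≈ 6.181e+10 m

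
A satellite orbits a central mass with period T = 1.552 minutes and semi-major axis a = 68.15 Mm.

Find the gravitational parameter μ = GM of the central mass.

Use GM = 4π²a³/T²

Convert to SI: T = 1.552 minutes = 93.12 s; a = 68.15 Mm = 6.815e+07 m.
GM = 4π² · a³ / T².
GM = 4π² · (6.815e+07)³ / (93.12)² m³/s² ≈ 1.441e+21 m³/s² = 1.441 × 10^21 m³/s².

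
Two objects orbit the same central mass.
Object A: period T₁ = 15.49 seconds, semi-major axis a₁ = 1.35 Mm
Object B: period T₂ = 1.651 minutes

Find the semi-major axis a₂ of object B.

Convert to SI: a₁ = 1.35 Mm = 1.35e+06 m; T₂ = 1.651 minutes = 99.06 s.
Kepler's third law: (T₁/T₂)² = (a₁/a₂)³ ⇒ a₂ = a₁ · (T₂/T₁)^(2/3).
T₂/T₁ = 99.06 / 15.49 = 6.39509.
a₂ = 1.35e+06 · (6.39509)^(2/3) m ≈ 4.651e+06 m = 4.651 Mm.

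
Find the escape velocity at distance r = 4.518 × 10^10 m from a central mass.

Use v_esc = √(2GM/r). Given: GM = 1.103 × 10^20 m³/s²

Escape velocity comes from setting total energy to zero: ½v² − GM/r = 0 ⇒ v_esc = √(2GM / r).
v_esc = √(2 · 1.103e+20 / 4.518e+10) m/s ≈ 6.988e+04 m/s = 69.88 km/s.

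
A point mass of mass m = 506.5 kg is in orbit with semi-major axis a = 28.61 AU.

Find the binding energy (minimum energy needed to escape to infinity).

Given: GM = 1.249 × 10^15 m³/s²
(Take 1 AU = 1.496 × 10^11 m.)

Convert to SI: a = 28.61 AU = 4.28006e+12 m.
Total orbital energy is E = −GMm/(2a); binding energy is E_bind = −E = GMm/(2a).
E_bind = 1.249e+15 · 506.5 / (2 · 4.28006e+12) J ≈ 7.39e+04 J = 73.9 kJ.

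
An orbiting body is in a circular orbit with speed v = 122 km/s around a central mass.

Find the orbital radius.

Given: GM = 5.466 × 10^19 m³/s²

Convert to SI: v = 122 km/s = 122000 m/s.
For a circular orbit, v² = GM / r, so r = GM / v².
r = 5.466e+19 / (122000)² m ≈ 3.672e+09 m = 3.672 Gm.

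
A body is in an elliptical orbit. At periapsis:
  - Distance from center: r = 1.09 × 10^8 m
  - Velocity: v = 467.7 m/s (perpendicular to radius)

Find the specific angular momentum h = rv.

With v perpendicular to r, h = r · v.
h = 1.09e+08 · 467.7 m²/s ≈ 5.098e+10 m²/s.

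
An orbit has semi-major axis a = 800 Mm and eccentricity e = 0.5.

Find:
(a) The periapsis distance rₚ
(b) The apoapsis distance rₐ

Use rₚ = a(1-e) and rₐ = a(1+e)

Convert to SI: a = 800 Mm = 8e+08 m.
(a) rₚ = a(1 − e) = 8e+08 · (1 − 0.5) = 8e+08 · 0.5 ≈ 4e+08 m = 400 Mm.
(b) rₐ = a(1 + e) = 8e+08 · (1 + 0.5) = 8e+08 · 1.5 ≈ 1.2e+09 m = 1.2 Gm.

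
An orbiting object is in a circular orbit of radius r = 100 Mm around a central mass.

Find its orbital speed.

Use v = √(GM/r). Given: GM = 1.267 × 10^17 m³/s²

Convert to SI: r = 100 Mm = 1e+08 m.
For a circular orbit, gravity supplies the centripetal force, so v = √(GM / r).
v = √(1.267e+17 / 1e+08) m/s ≈ 3.559e+04 m/s = 35.59 km/s.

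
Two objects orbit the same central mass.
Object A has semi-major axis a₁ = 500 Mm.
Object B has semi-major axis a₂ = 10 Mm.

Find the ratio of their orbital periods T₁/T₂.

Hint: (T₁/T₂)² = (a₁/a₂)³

Convert to SI: a₁ = 500 Mm = 5e+08 m; a₂ = 10 Mm = 1e+07 m.
From Kepler's third law, (T₁/T₂)² = (a₁/a₂)³, so T₁/T₂ = (a₁/a₂)^(3/2).
a₁/a₂ = 5e+08 / 1e+07 = 50.
T₁/T₂ = (50)^(3/2) ≈ 353.6.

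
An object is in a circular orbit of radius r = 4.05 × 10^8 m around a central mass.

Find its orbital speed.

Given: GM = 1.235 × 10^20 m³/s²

For a circular orbit, gravity supplies the centripetal force, so v = √(GM / r).
v = √(1.235e+20 / 4.05e+08) m/s ≈ 5.522e+05 m/s = 552.2 km/s.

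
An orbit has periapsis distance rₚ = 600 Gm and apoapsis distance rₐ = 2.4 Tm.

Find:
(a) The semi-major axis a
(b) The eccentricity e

Convert to SI: rₚ = 600 Gm = 6e+11 m; rₐ = 2.4 Tm = 2.4e+12 m.
(a) a = (rₚ + rₐ) / 2 = (6e+11 + 2.4e+12) / 2 ≈ 1.5e+12 m = 1.5 Tm.
(b) e = (rₐ − rₚ) / (rₐ + rₚ) = (2.4e+12 − 6e+11) / (2.4e+12 + 6e+11) ≈ 0.6.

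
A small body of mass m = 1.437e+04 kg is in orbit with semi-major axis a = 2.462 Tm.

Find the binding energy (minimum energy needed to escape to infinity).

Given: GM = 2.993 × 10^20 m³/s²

Convert to SI: a = 2.462 Tm = 2.462e+12 m.
Total orbital energy is E = −GMm/(2a); binding energy is E_bind = −E = GMm/(2a).
E_bind = 2.993e+20 · 1.437e+04 / (2 · 2.462e+12) J ≈ 8.735e+11 J = 873.5 GJ.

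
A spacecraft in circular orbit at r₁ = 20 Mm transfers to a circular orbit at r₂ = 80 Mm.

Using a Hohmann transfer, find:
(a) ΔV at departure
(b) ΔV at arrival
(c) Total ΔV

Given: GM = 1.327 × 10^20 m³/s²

Convert to SI: r₁ = 20 Mm = 2e+07 m; r₂ = 80 Mm = 8e+07 m.
Transfer semi-major axis: a_t = (r₁ + r₂)/2 = (2e+07 + 8e+07)/2 = 5e+07 m.
Circular speeds: v₁ = √(GM/r₁) = 2.57585e+06 m/s, v₂ = √(GM/r₂) = 1.28792e+06 m/s.
Transfer speeds (vis-viva v² = GM(2/r − 1/a_t)): v₁ᵗ = 3.25822e+06 m/s, v₂ᵗ = 814555 m/s.
(a) ΔV₁ = |v₁ᵗ − v₁| ≈ 6.824e+05 m/s = 682.4 km/s.
(b) ΔV₂ = |v₂ − v₂ᵗ| ≈ 4.734e+05 m/s = 473.4 km/s.
(c) ΔV_total = ΔV₁ + ΔV₂ ≈ 1.156e+06 m/s = 1156 km/s.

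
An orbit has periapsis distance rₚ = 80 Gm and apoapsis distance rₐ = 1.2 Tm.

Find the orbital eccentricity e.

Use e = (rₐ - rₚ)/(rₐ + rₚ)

Convert to SI: rₚ = 80 Gm = 8e+10 m; rₐ = 1.2 Tm = 1.2e+12 m.
e = (rₐ − rₚ) / (rₐ + rₚ).
e = (1.2e+12 − 8e+10) / (1.2e+12 + 8e+10) = 1.12e+12 / 1.28e+12 ≈ 0.875.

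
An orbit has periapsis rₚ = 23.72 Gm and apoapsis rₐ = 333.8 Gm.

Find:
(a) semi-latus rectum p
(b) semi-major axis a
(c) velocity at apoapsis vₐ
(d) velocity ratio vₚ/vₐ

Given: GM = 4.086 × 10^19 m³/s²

Convert to SI: rₚ = 23.72 Gm = 2.372e+10 m; rₐ = 333.8 Gm = 3.338e+11 m.
(a) From a = (rₚ + rₐ)/2 = 1.7876e+11 m and e = (rₐ − rₚ)/(rₐ + rₚ) = 0.867308, p = a(1 − e²) = 1.7876e+11 · (1 − (0.867308)²) ≈ 4.429e+10 m
(b) a = (rₚ + rₐ)/2 = (2.372e+10 + 3.338e+11)/2 ≈ 1.788e+11 m
(c) With a = (rₚ + rₐ)/2 = 1.7876e+11 m, vₐ = √(GM (2/rₐ − 1/a)) = √(4.086e+19 · (2/3.338e+11 − 1/1.7876e+11)) m/s ≈ 4030 m/s
(d) Conservation of angular momentum (rₚvₚ = rₐvₐ) gives vₚ/vₐ = rₐ/rₚ = 3.338e+11/2.372e+10 ≈ 14.07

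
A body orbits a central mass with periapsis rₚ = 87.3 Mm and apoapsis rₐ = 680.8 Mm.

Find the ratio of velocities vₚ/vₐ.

Convert to SI: rₚ = 87.3 Mm = 8.73e+07 m; rₐ = 680.8 Mm = 6.808e+08 m.
Conservation of angular momentum gives rₚvₚ = rₐvₐ, so vₚ/vₐ = rₐ/rₚ.
vₚ/vₐ = 6.808e+08 / 8.73e+07 ≈ 7.798.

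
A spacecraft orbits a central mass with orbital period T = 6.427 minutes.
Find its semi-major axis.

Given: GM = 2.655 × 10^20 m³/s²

Convert to SI: T = 6.427 minutes = 385.62 s.
Invert Kepler's third law: a = (GM · T² / (4π²))^(1/3).
Substituting T = 385.62 s and GM = 2.655e+20 m³/s²:
a = (2.655e+20 · (385.62)² / (4π²))^(1/3) m
a ≈ 1e+08 m = 100 Mm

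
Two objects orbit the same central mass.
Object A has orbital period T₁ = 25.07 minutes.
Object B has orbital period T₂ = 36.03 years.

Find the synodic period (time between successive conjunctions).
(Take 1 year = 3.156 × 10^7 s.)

Convert to SI: T₁ = 25.07 minutes = 1504.2 s; T₂ = 36.03 years = 1.13711e+09 s.
T_syn = |T₁ · T₂ / (T₁ − T₂)|.
T_syn = |1504.2 · 1.13711e+09 / (1504.2 − 1.13711e+09)| s ≈ 1504 s = 25.07 minutes.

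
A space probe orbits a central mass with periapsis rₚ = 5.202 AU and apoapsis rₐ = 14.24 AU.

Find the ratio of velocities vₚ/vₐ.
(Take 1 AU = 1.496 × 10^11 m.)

Convert to SI: rₚ = 5.202 AU = 7.78219e+11 m; rₐ = 14.24 AU = 2.1303e+12 m.
Conservation of angular momentum gives rₚvₚ = rₐvₐ, so vₚ/vₐ = rₐ/rₚ.
vₚ/vₐ = 2.1303e+12 / 7.78219e+11 ≈ 2.737.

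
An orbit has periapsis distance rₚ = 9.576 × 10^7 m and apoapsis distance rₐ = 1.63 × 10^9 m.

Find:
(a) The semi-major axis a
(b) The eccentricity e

(a) a = (rₚ + rₐ) / 2 = (9.576e+07 + 1.63e+09) / 2 ≈ 8.629e+08 m = 8.629 × 10^8 m.
(b) e = (rₐ − rₚ) / (rₐ + rₚ) = (1.63e+09 − 9.576e+07) / (1.63e+09 + 9.576e+07) ≈ 0.889.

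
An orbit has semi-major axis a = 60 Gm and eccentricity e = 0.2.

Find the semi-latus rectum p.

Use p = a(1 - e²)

Convert to SI: a = 60 Gm = 6e+10 m.
p = a (1 − e²).
p = 6e+10 · (1 − (0.2)²) = 6e+10 · 0.96 ≈ 5.76e+10 m = 57.6 Gm.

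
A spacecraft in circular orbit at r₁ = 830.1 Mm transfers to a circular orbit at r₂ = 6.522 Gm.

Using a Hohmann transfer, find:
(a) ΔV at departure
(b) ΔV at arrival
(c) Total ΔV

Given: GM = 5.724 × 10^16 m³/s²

Convert to SI: r₁ = 830.1 Mm = 8.301e+08 m; r₂ = 6.522 Gm = 6.522e+09 m.
Transfer semi-major axis: a_t = (r₁ + r₂)/2 = (8.301e+08 + 6.522e+09)/2 = 3.67605e+09 m.
Circular speeds: v₁ = √(GM/r₁) = 8303.95 m/s, v₂ = √(GM/r₂) = 2962.51 m/s.
Transfer speeds (vis-viva v² = GM(2/r − 1/a_t)): v₁ᵗ = 11060.7 m/s, v₂ᵗ = 1407.78 m/s.
(a) ΔV₁ = |v₁ᵗ − v₁| ≈ 2757 m/s = 2.757 km/s.
(b) ΔV₂ = |v₂ − v₂ᵗ| ≈ 1555 m/s = 1.555 km/s.
(c) ΔV_total = ΔV₁ + ΔV₂ ≈ 4312 m/s = 4.312 km/s.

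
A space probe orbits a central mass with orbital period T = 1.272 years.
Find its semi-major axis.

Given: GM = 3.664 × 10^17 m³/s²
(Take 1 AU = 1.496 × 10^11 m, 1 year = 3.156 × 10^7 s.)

Convert to SI: T = 1.272 years = 4.01443e+07 s.
Invert Kepler's third law: a = (GM · T² / (4π²))^(1/3).
Substituting T = 4.01443e+07 s and GM = 3.664e+17 m³/s²:
a = (3.664e+17 · (4.01443e+07)² / (4π²))^(1/3) m
a ≈ 2.464e+10 m = 0.1647 AU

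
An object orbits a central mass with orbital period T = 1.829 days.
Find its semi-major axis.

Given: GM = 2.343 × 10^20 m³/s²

Convert to SI: T = 1.829 days = 158026 s.
Invert Kepler's third law: a = (GM · T² / (4π²))^(1/3).
Substituting T = 158026 s and GM = 2.343e+20 m³/s²:
a = (2.343e+20 · (158026)² / (4π²))^(1/3) m
a ≈ 5.292e+09 m = 5.292 Gm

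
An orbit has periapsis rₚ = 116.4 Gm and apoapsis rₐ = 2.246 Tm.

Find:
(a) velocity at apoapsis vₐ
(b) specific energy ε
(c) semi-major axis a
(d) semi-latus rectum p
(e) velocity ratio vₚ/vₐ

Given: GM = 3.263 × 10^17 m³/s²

Convert to SI: rₚ = 116.4 Gm = 1.164e+11 m; rₐ = 2.246 Tm = 2.246e+12 m.
(a) With a = (rₚ + rₐ)/2 = 1.1812e+12 m, vₐ = √(GM (2/rₐ − 1/a)) = √(3.263e+17 · (2/2.246e+12 − 1/1.1812e+12)) m/s ≈ 119.7 m/s
(b) With a = (rₚ + rₐ)/2 = 1.1812e+12 m, ε = −GM/(2a) = −3.263e+17/(2 · 1.1812e+12) J/kg ≈ -1.381e+05 J/kg
(c) a = (rₚ + rₐ)/2 = (1.164e+11 + 2.246e+12)/2 ≈ 1.181e+12 m
(d) From a = (rₚ + rₐ)/2 = 1.1812e+12 m and e = (rₐ − rₚ)/(rₐ + rₚ) = 0.901456, p = a(1 − e²) = 1.1812e+12 · (1 − (0.901456)²) ≈ 2.213e+11 m
(e) Conservation of angular momentum (rₚvₚ = rₐvₐ) gives vₚ/vₐ = rₐ/rₚ = 2.246e+12/1.164e+11 ≈ 19.3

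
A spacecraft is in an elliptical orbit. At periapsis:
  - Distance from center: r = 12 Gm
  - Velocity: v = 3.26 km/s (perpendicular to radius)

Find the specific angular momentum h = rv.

Convert to SI: r = 12 Gm = 1.2e+10 m; v = 3.26 km/s = 3260 m/s.
With v perpendicular to r, h = r · v.
h = 1.2e+10 · 3260 m²/s ≈ 3.912e+13 m²/s.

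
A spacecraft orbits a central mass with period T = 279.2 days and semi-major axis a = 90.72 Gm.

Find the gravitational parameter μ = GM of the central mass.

Convert to SI: T = 279.2 days = 2.41229e+07 s; a = 90.72 Gm = 9.072e+10 m.
GM = 4π² · a³ / T².
GM = 4π² · (9.072e+10)³ / (2.41229e+07)² m³/s² ≈ 5.065e+19 m³/s² = 5.065 × 10^19 m³/s².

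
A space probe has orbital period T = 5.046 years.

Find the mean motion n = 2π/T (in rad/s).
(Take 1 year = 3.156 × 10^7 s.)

Convert to SI: T = 5.046 years = 1.59252e+08 s.
n = 2π / T.
n = 2π / 1.59252e+08 s ≈ 3.945e-08 rad/s.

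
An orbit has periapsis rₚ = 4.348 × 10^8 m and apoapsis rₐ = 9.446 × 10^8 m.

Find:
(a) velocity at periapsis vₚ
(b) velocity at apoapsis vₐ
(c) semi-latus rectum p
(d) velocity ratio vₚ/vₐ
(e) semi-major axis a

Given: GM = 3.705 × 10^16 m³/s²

(a) With a = (rₚ + rₐ)/2 = 6.897e+08 m, vₚ = √(GM (2/rₚ − 1/a)) = √(3.705e+16 · (2/4.348e+08 − 1/6.897e+08)) m/s ≈ 1.08e+04 m/s
(b) With a = (rₚ + rₐ)/2 = 6.897e+08 m, vₐ = √(GM (2/rₐ − 1/a)) = √(3.705e+16 · (2/9.446e+08 − 1/6.897e+08)) m/s ≈ 4973 m/s
(c) From a = (rₚ + rₐ)/2 = 6.897e+08 m and e = (rₐ − rₚ)/(rₐ + rₚ) = 0.369581, p = a(1 − e²) = 6.897e+08 · (1 − (0.369581)²) ≈ 5.955e+08 m
(d) Conservation of angular momentum (rₚvₚ = rₐvₐ) gives vₚ/vₐ = rₐ/rₚ = 9.446e+08/4.348e+08 ≈ 2.172
(e) a = (rₚ + rₐ)/2 = (4.348e+08 + 9.446e+08)/2 ≈ 6.897e+08 m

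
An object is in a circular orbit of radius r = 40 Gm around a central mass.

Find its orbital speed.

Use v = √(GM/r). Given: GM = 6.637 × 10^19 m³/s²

Convert to SI: r = 40 Gm = 4e+10 m.
For a circular orbit, gravity supplies the centripetal force, so v = √(GM / r).
v = √(6.637e+19 / 4e+10) m/s ≈ 4.073e+04 m/s = 40.73 km/s.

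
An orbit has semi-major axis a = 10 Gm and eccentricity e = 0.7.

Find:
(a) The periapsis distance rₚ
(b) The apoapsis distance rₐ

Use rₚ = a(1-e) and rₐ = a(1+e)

Convert to SI: a = 10 Gm = 1e+10 m.
(a) rₚ = a(1 − e) = 1e+10 · (1 − 0.7) = 1e+10 · 0.3 ≈ 3e+09 m = 3 Gm.
(b) rₐ = a(1 + e) = 1e+10 · (1 + 0.7) = 1e+10 · 1.7 ≈ 1.7e+10 m = 17 Gm.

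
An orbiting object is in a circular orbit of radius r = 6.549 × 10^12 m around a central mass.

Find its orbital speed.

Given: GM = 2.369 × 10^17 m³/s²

For a circular orbit, gravity supplies the centripetal force, so v = √(GM / r).
v = √(2.369e+17 / 6.549e+12) m/s ≈ 190.2 m/s = 190.2 m/s.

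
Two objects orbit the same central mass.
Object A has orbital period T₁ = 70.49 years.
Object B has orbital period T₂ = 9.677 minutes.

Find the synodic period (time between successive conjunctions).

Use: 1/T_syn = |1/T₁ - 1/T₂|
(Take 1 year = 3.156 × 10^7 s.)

Convert to SI: T₁ = 70.49 years = 2.22466e+09 s; T₂ = 9.677 minutes = 580.62 s.
T_syn = |T₁ · T₂ / (T₁ − T₂)|.
T_syn = |2.22466e+09 · 580.62 / (2.22466e+09 − 580.62)| s ≈ 580.6 s = 9.677 minutes.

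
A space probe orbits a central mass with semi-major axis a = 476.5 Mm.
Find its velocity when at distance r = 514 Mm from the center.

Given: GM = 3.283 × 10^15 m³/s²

Convert to SI: a = 476.5 Mm = 4.765e+08 m; r = 514 Mm = 5.14e+08 m.
Vis-viva: v = √(GM · (2/r − 1/a)).
2/r − 1/a = 2/5.14e+08 − 1/4.765e+08 = 1.79241e-09 m⁻¹.
v = √(3.283e+15 · 1.79241e-09) m/s ≈ 2426 m/s = 2.426 km/s.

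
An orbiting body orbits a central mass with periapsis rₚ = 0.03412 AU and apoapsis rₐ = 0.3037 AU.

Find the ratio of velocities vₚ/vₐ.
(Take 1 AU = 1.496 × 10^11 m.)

Convert to SI: rₚ = 0.03412 AU = 5.10435e+09 m; rₐ = 0.3037 AU = 4.54335e+10 m.
Conservation of angular momentum gives rₚvₚ = rₐvₐ, so vₚ/vₐ = rₐ/rₚ.
vₚ/vₐ = 4.54335e+10 / 5.10435e+09 ≈ 8.901.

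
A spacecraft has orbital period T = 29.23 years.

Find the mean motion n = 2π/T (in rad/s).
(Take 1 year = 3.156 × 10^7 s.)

Convert to SI: T = 29.23 years = 9.22499e+08 s.
n = 2π / T.
n = 2π / 9.22499e+08 s ≈ 6.811e-09 rad/s.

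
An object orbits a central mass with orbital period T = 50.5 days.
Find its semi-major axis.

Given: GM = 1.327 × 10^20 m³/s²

Convert to SI: T = 50.5 days = 4.3632e+06 s.
Invert Kepler's third law: a = (GM · T² / (4π²))^(1/3).
Substituting T = 4.3632e+06 s and GM = 1.327e+20 m³/s²:
a = (1.327e+20 · (4.3632e+06)² / (4π²))^(1/3) m
a ≈ 4e+10 m = 40 Gm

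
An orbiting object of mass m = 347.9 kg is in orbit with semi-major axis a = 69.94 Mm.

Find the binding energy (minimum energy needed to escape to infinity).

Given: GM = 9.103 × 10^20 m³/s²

Convert to SI: a = 69.94 Mm = 6.994e+07 m.
Total orbital energy is E = −GMm/(2a); binding energy is E_bind = −E = GMm/(2a).
E_bind = 9.103e+20 · 347.9 / (2 · 6.994e+07) J ≈ 2.264e+15 J = 2.264 PJ.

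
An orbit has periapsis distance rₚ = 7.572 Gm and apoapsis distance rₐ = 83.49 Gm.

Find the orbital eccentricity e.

Convert to SI: rₚ = 7.572 Gm = 7.572e+09 m; rₐ = 83.49 Gm = 8.349e+10 m.
e = (rₐ − rₚ) / (rₐ + rₚ).
e = (8.349e+10 − 7.572e+09) / (8.349e+10 + 7.572e+09) = 7.5918e+10 / 9.1062e+10 ≈ 0.8337.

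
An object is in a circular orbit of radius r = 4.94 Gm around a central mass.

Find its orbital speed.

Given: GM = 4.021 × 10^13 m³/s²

Convert to SI: r = 4.94 Gm = 4.94e+09 m.
For a circular orbit, gravity supplies the centripetal force, so v = √(GM / r).
v = √(4.021e+13 / 4.94e+09) m/s ≈ 90.22 m/s = 90.22 m/s.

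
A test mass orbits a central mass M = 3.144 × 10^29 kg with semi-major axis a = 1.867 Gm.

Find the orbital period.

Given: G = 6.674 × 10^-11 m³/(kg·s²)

Convert to SI: a = 1.867 Gm = 1.867e+09 m.
GM = G · M = 6.674e-11 · 3.144e+29 = 2.09831e+19 m³/s².
Kepler's third law: T = 2π √(a³ / GM).
Substituting a = 1.867e+09 m and GM = 2.09831e+19 m³/s²:
T = 2π √((1.867e+09)³ / 2.09831e+19) s
T ≈ 1.107e+05 s = 1.281 days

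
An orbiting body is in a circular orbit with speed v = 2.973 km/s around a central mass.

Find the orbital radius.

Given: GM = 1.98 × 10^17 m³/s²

Convert to SI: v = 2.973 km/s = 2973 m/s.
For a circular orbit, v² = GM / r, so r = GM / v².
r = 1.98e+17 / (2973)² m ≈ 2.24e+10 m = 22.4 Gm.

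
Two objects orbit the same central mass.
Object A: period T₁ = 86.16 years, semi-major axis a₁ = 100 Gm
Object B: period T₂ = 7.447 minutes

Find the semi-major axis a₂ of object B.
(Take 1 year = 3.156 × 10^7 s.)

Convert to SI: T₁ = 86.16 years = 2.71921e+09 s; a₁ = 100 Gm = 1e+11 m; T₂ = 7.447 minutes = 446.82 s.
Kepler's third law: (T₁/T₂)² = (a₁/a₂)³ ⇒ a₂ = a₁ · (T₂/T₁)^(2/3).
T₂/T₁ = 446.82 / 2.71921e+09 = 1.6432e-07.
a₂ = 1e+11 · (1.6432e-07)^(2/3) m ≈ 3e+06 m = 3 Mm.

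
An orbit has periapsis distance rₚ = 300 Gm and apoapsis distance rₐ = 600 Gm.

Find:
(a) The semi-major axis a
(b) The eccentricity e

Convert to SI: rₚ = 300 Gm = 3e+11 m; rₐ = 600 Gm = 6e+11 m.
(a) a = (rₚ + rₐ) / 2 = (3e+11 + 6e+11) / 2 ≈ 4.5e+11 m = 450 Gm.
(b) e = (rₐ − rₚ) / (rₐ + rₚ) = (6e+11 − 3e+11) / (6e+11 + 3e+11) ≈ 0.3333.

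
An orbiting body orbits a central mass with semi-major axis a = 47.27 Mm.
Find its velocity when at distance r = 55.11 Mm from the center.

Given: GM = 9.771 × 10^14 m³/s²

Convert to SI: a = 47.27 Mm = 4.727e+07 m; r = 55.11 Mm = 5.511e+07 m.
Vis-viva: v = √(GM · (2/r − 1/a)).
2/r − 1/a = 2/5.511e+07 − 1/4.727e+07 = 1.5136e-08 m⁻¹.
v = √(9.771e+14 · 1.5136e-08) m/s ≈ 3846 m/s = 3.846 km/s.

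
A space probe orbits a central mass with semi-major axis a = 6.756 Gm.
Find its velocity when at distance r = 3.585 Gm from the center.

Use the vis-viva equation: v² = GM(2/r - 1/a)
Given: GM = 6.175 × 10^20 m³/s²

Convert to SI: a = 6.756 Gm = 6.756e+09 m; r = 3.585 Gm = 3.585e+09 m.
Vis-viva: v = √(GM · (2/r − 1/a)).
2/r − 1/a = 2/3.585e+09 − 1/6.756e+09 = 4.09863e-10 m⁻¹.
v = √(6.175e+20 · 4.09863e-10) m/s ≈ 5.031e+05 m/s = 503.1 km/s.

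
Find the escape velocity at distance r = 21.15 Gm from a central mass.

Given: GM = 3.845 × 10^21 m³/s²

Convert to SI: r = 21.15 Gm = 2.115e+10 m.
Escape velocity comes from setting total energy to zero: ½v² − GM/r = 0 ⇒ v_esc = √(2GM / r).
v_esc = √(2 · 3.845e+21 / 2.115e+10) m/s ≈ 6.03e+05 m/s = 603 km/s.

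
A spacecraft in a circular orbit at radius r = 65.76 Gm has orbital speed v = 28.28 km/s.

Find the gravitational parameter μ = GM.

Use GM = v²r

Convert to SI: r = 65.76 Gm = 6.576e+10 m; v = 28.28 km/s = 28280 m/s.
For a circular orbit v² = GM/r, so GM = v² · r.
GM = (28280)² · 6.576e+10 m³/s² ≈ 5.259e+19 m³/s² = 5.259 × 10^19 m³/s².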